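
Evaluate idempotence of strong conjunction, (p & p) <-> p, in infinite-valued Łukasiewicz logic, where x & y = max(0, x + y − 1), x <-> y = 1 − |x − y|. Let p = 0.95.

0.95

p & p = max(0, 0.95 + 0.95 − 1) = max(0, 0.90) = 0.90
(p & p) <-> p = 1 − |0.90 − 0.95| = 1 − 0.05 = 0.95
(The value 0.95 < 1 shows this instance is not satisfied; fails in Ł∞ since a ⊗ a = max(0, 2a−1) ≠ a in general.)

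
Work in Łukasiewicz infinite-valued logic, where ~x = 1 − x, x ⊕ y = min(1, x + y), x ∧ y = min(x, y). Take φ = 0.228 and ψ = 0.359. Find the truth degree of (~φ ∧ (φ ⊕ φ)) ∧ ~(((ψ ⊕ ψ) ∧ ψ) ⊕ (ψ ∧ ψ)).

0.282

~φ = 1 − 0.228 = 0.772
φ ⊕ φ = min(1, 0.228 + 0.228) = min(1, 0.456) = 0.456
~φ ∧ (φ ⊕ φ) = min(0.772, 0.456) = 0.456
ψ ⊕ ψ = min(1, 0.359 + 0.359) = min(1, 0.718) = 0.718
(ψ ⊕ ψ) ∧ ψ = min(0.718, 0.359) = 0.359
ψ ∧ ψ = min(0.359, 0.359) = 0.359
((ψ ⊕ ψ) ∧ ψ) ⊕ (ψ ∧ ψ) = min(1, 0.359 + 0.359) = min(1, 0.718) = 0.718
~(((ψ ⊕ ψ) ∧ ψ) ⊕ (ψ ∧ ψ)) = 1 − 0.718 = 0.282
(~φ ∧ (φ ⊕ φ)) ∧ ~(((ψ ⊕ ψ) ∧ ψ) ⊕ (ψ ∧ ψ)) = min(0.456, 0.282) = 0.282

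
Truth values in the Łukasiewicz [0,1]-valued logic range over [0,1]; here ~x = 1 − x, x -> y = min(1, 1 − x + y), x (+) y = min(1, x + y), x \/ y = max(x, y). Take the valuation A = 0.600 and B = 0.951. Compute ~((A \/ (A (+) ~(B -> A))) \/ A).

B -> A = min(1, 1 − 0.951 + 0.600) = min(1, 0.649) = 0.649
~(B -> A) = 1 − 0.649 = 0.351
A (+) ~(B -> A) = min(1, 0.600 + 0.351) = min(1, 0.951) = 0.951
A \/ (A (+) ~(B -> A)) = max(0.600, 0.951) = 0.951
(A \/ (A (+) ~(B -> A))) \/ A = max(0.951, 0.600) = 0.951
~((A \/ (A (+) ~(B -> A))) \/ A) = 1 − 0.951 = 0.049

0.049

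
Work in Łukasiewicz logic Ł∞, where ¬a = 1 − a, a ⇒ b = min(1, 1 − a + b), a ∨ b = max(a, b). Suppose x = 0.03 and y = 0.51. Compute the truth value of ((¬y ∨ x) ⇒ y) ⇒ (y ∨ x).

¬y = 1 − 0.51 = 0.49
¬y ∨ x = max(0.49, 0.03) = 0.49
(¬y ∨ x) ⇒ y = min(1, 1 − 0.49 + 0.51) = min(1, 1.02) = 1.00
y ∨ x = max(0.51, 0.03) = 0.51
((¬y ∨ x) ⇒ y) ⇒ (y ∨ x) = min(1, 1 − 1.00 + 0.51) = min(1, 0.51) = 0.51

0.51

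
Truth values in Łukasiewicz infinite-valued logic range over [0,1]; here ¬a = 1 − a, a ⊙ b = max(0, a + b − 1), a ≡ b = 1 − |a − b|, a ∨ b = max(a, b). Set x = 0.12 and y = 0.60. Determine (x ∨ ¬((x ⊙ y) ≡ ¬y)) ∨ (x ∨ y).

x ⊙ y = max(0, 0.12 + 0.60 − 1) = max(0, -0.28) = 0.00
¬y = 1 − 0.60 = 0.40
(x ⊙ y) ≡ ¬y = 1 − |0.00 − 0.40| = 1 − 0.40 = 0.60
¬((x ⊙ y) ≡ ¬y) = 1 − 0.60 = 0.40
x ∨ ¬((x ⊙ y) ≡ ¬y) = max(0.12, 0.40) = 0.40
x ∨ y = max(0.12, 0.60) = 0.60
(x ∨ ¬((x ⊙ y) ≡ ¬y)) ∨ (x ∨ y) = max(0.40, 0.60) = 0.60

0.60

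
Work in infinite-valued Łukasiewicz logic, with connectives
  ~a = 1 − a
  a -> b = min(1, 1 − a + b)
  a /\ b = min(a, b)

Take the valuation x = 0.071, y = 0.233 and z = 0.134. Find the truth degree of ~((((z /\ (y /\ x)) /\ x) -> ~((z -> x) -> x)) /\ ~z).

y /\ x = min(0.233, 0.071) = 0.071
z /\ (y /\ x) = min(0.134, 0.071) = 0.071
(z /\ (y /\ x)) /\ x = min(0.071, 0.071) = 0.071
z -> x = min(1, 1 − 0.134 + 0.071) = min(1, 0.937) = 0.937
(z -> x) -> x = min(1, 1 − 0.937 + 0.071) = min(1, 0.134) = 0.134
~((z -> x) -> x) = 1 − 0.134 = 0.866
((z /\ (y /\ x)) /\ x) -> ~((z -> x) -> x) = min(1, 1 − 0.071 + 0.866) = min(1, 1.795) = 1.000
~z = 1 − 0.134 = 0.866
(((z /\ (y /\ x)) /\ x) -> ~((z -> x) -> x)) /\ ~z = min(1.000, 0.866) = 0.866
~((((z /\ (y /\ x)) /\ x) -> ~((z -> x) -> x)) /\ ~z) = 1 − 0.866 = 0.134

0.134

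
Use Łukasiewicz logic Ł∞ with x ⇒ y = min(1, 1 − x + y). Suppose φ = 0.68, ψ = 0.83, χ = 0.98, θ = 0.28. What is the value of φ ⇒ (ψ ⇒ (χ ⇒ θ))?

0.79

χ ⇒ θ = min(1, 1 − 0.98 + 0.28) = min(1, 0.30) = 0.30
ψ ⇒ (χ ⇒ θ) = min(1, 1 − 0.83 + 0.30) = min(1, 0.47) = 0.47
φ ⇒ (ψ ⇒ (χ ⇒ θ)) = min(1, 1 − 0.68 + 0.47) = min(1, 0.79) = 0.79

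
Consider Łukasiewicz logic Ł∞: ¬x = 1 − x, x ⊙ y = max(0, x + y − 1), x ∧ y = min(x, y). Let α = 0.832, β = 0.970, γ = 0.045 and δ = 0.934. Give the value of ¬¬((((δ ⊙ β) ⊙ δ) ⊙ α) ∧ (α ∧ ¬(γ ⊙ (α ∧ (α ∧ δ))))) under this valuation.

0.670

δ ⊙ β = max(0, 0.934 + 0.970 − 1) = max(0, 0.904) = 0.904
(δ ⊙ β) ⊙ δ = max(0, 0.904 + 0.934 − 1) = max(0, 0.838) = 0.838
((δ ⊙ β) ⊙ δ) ⊙ α = max(0, 0.838 + 0.832 − 1) = max(0, 0.670) = 0.670
α ∧ δ = min(0.832, 0.934) = 0.832
α ∧ (α ∧ δ) = min(0.832, 0.832) = 0.832
γ ⊙ (α ∧ (α ∧ δ)) = max(0, 0.045 + 0.832 − 1) = max(0, -0.123) = 0.000
¬(γ ⊙ (α ∧ (α ∧ δ))) = 1 − 0.000 = 1.000
α ∧ ¬(γ ⊙ (α ∧ (α ∧ δ))) = min(0.832, 1.000) = 0.832
(((δ ⊙ β) ⊙ δ) ⊙ α) ∧ (α ∧ ¬(γ ⊙ (α ∧ (α ∧ δ)))) = min(0.670, 0.832) = 0.670
¬((((δ ⊙ β) ⊙ δ) ⊙ α) ∧ (α ∧ ¬(γ ⊙ (α ∧ (α ∧ δ))))) = 1 − 0.670 = 0.330
¬¬((((δ ⊙ β) ⊙ δ) ⊙ α) ∧ (α ∧ ¬(γ ⊙ (α ∧ (α ∧ δ))))) = 1 − 0.330 = 0.670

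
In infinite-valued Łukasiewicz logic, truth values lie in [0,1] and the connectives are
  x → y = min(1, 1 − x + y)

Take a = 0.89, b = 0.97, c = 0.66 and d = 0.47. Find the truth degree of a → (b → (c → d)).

c → d = min(1, 1 − 0.66 + 0.47) = min(1, 0.81) = 0.81
b → (c → d) = min(1, 1 − 0.97 + 0.81) = min(1, 0.84) = 0.84
a → (b → (c → d)) = min(1, 1 − 0.89 + 0.84) = min(1, 0.95) = 0.95

0.95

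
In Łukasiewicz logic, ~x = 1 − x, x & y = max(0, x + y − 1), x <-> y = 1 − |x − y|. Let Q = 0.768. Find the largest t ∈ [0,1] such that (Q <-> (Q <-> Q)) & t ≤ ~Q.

0.464

Q <-> Q = 1 − |0.768 − 0.768| = 1 − 0.000 = 1.000
Q <-> (Q <-> Q) = 1 − |0.768 − 1.000| = 1 − 0.232 = 0.768
So the left factor is Q <-> (Q <-> Q) = 0.768.
~Q = 1 − 0.768 = 0.232
So the right-hand bound is ~Q = 0.232.
The residuum of the Łukasiewicz t-norm gives the supremum: min(1, 1 − 0.768 + 0.232).
1 − 0.768 + 0.232 = 0.464, so t = min(1, 0.464) = 0.464.
Check: 0.768 & 0.464 = max(0, 0.232) = 0.232 ≤ 0.232.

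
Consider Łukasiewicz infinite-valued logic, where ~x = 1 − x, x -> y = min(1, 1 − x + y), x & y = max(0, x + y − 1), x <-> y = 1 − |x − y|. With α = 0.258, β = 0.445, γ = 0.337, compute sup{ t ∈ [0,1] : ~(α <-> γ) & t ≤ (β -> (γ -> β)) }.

1.000

α <-> γ = 1 − |0.258 − 0.337| = 1 − 0.079 = 0.921
~(α <-> γ) = 1 − 0.921 = 0.079
So the left factor is ~(α <-> γ) = 0.079.
γ -> β = min(1, 1 − 0.337 + 0.445) = min(1, 1.108) = 1.000
β -> (γ -> β) = min(1, 1 − 0.445 + 1.000) = min(1, 1.555) = 1.000
So the right-hand bound is β -> (γ -> β) = 1.000.
The residuum of the Łukasiewicz t-norm gives the supremum: min(1, 1 − 0.079 + 1.000).
1 − 0.079 + 1.000 = 1.921, so t = min(1, 1.921) = 1.000.
Check: 0.079 & 1.000 = max(0, 0.079) = 0.079 ≤ 1.000.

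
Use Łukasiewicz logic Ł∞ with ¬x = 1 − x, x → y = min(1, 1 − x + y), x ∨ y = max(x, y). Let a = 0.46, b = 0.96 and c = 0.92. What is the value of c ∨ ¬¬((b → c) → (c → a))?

0.92

b → c = min(1, 1 − 0.96 + 0.92) = min(1, 0.96) = 0.96
c → a = min(1, 1 − 0.92 + 0.46) = min(1, 0.54) = 0.54
(b → c) → (c → a) = min(1, 1 − 0.96 + 0.54) = min(1, 0.58) = 0.58
¬((b → c) → (c → a)) = 1 − 0.58 = 0.42
¬¬((b → c) → (c → a)) = 1 − 0.42 = 0.58
c ∨ ¬¬((b → c) → (c → a)) = max(0.92, 0.58) = 0.92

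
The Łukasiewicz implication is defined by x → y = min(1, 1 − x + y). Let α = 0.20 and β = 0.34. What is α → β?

1.00

α → β = min(1, 1 − 0.20 + 0.34) = min(1, 1.14) = 1.00
For comparison, the Gödel implication (1 if x ≤ y else y) would give 1.00.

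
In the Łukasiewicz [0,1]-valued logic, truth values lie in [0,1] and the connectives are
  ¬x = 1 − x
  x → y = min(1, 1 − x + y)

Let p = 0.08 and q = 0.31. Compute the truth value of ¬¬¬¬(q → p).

0.77

q → p = min(1, 1 − 0.31 + 0.08) = min(1, 0.77) = 0.77
¬(q → p) = 1 − 0.77 = 0.23
¬¬(q → p) = 1 − 0.23 = 0.77
¬¬¬(q → p) = 1 − 0.77 = 0.23
¬¬¬¬(q → p) = 1 − 0.23 = 0.77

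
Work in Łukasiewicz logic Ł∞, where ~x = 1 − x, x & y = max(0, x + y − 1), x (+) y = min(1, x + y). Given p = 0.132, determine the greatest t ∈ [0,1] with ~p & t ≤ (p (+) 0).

~p = 1 − 0.132 = 0.868
So the left factor is ~p = 0.868.
p (+) 0 = min(1, 0.132 + 0.000) = min(1, 0.132) = 0.132
So the right-hand bound is p (+) 0 = 0.132.
The residuum of the Łukasiewicz t-norm gives the supremum: min(1, 1 − 0.868 + 0.132).
1 − 0.868 + 0.132 = 0.264, so t = min(1, 0.264) = 0.264.
Check: 0.868 & 0.264 = max(0, 0.132) = 0.132 ≤ 0.132.

0.264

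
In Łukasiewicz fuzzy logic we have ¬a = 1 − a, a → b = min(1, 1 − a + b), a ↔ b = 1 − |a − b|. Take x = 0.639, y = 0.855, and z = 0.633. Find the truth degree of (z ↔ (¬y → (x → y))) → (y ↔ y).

¬y = 1 − 0.855 = 0.145
x → y = min(1, 1 − 0.639 + 0.855) = min(1, 1.216) = 1.000
¬y → (x → y) = min(1, 1 − 0.145 + 1.000) = min(1, 1.855) = 1.000
z ↔ (¬y → (x → y)) = 1 − |0.633 − 1.000| = 1 − 0.367 = 0.633
y ↔ y = 1 − |0.855 − 0.855| = 1 − 0.000 = 1.000
(z ↔ (¬y → (x → y))) → (y ↔ y) = min(1, 1 − 0.633 + 1.000) = min(1, 1.367) = 1.000

1.000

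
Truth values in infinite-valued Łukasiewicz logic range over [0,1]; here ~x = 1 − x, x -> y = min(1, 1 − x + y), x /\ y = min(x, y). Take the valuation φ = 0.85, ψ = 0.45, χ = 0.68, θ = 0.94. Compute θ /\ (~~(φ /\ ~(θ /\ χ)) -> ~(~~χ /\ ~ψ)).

θ /\ χ = min(0.94, 0.68) = 0.68
~(θ /\ χ) = 1 − 0.68 = 0.32
φ /\ ~(θ /\ χ) = min(0.85, 0.32) = 0.32
~(φ /\ ~(θ /\ χ)) = 1 − 0.32 = 0.68
~~(φ /\ ~(θ /\ χ)) = 1 − 0.68 = 0.32
~χ = 1 − 0.68 = 0.32
~~χ = 1 − 0.32 = 0.68
~ψ = 1 − 0.45 = 0.55
~~χ /\ ~ψ = min(0.68, 0.55) = 0.55
~(~~χ /\ ~ψ) = 1 − 0.55 = 0.45
~~(φ /\ ~(θ /\ χ)) -> ~(~~χ /\ ~ψ) = min(1, 1 − 0.32 + 0.45) = min(1, 1.13) = 1.00
θ /\ (~~(φ /\ ~(θ /\ χ)) -> ~(~~χ /\ ~ψ)) = min(0.94, 1.00) = 0.94

0.94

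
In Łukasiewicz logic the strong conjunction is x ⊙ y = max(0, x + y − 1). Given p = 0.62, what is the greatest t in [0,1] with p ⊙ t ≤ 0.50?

The residuum of the Łukasiewicz t-norm gives the supremum: min(1, 1 − 0.62 + 0.50).
1 − 0.62 + 0.50 = 0.88, so t = min(1, 0.88) = 0.88.
Check: 0.62 ⊙ 0.88 = max(0, 0.50) = 0.50 ≤ 0.50.

0.88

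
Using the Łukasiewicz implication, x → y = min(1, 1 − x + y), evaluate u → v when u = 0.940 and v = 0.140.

u → v = min(1, 1 − 0.940 + 0.140) = min(1, 0.200) = 0.200
For comparison, the Gödel implication (1 if x ≤ y else y) would give 0.140.

0.200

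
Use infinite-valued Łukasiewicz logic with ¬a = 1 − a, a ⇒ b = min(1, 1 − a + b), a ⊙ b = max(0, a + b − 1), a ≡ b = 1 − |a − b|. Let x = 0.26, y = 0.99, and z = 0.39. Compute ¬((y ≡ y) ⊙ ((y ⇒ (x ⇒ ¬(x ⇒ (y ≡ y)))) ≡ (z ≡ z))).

y ≡ y = 1 − |0.99 − 0.99| = 1 − 0.00 = 1.00
x ⇒ (y ≡ y) = min(1, 1 − 0.26 + 1.00) = min(1, 1.74) = 1.00
¬(x ⇒ (y ≡ y)) = 1 − 1.00 = 0.00
x ⇒ ¬(x ⇒ (y ≡ y)) = min(1, 1 − 0.26 + 0.00) = min(1, 0.74) = 0.74
y ⇒ (x ⇒ ¬(x ⇒ (y ≡ y))) = min(1, 1 − 0.99 + 0.74) = min(1, 0.75) = 0.75
z ≡ z = 1 − |0.39 − 0.39| = 1 − 0.00 = 1.00
(y ⇒ (x ⇒ ¬(x ⇒ (y ≡ y)))) ≡ (z ≡ z) = 1 − |0.75 − 1.00| = 1 − 0.25 = 0.75
(y ≡ y) ⊙ ((y ⇒ (x ⇒ ¬(x ⇒ (y ≡ y)))) ≡ (z ≡ z)) = max(0, 1.00 + 0.75 − 1) = max(0, 0.75) = 0.75
¬((y ≡ y) ⊙ ((y ⇒ (x ⇒ ¬(x ⇒ (y ≡ y)))) ≡ (z ≡ z))) = 1 − 0.75 = 0.25

0.25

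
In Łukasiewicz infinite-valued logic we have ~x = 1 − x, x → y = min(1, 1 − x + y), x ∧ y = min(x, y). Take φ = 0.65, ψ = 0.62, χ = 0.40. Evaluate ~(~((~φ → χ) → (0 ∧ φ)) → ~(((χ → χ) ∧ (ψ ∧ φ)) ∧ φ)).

~φ = 1 − 0.65 = 0.35
~φ → χ = min(1, 1 − 0.35 + 0.40) = min(1, 1.05) = 1.00
0 ∧ φ = min(0.00, 0.65) = 0.00
(~φ → χ) → (0 ∧ φ) = min(1, 1 − 1.00 + 0.00) = min(1, 0.00) = 0.00
~((~φ → χ) → (0 ∧ φ)) = 1 − 0.00 = 1.00
χ → χ = min(1, 1 − 0.40 + 0.40) = min(1, 1.00) = 1.00
ψ ∧ φ = min(0.62, 0.65) = 0.62
(χ → χ) ∧ (ψ ∧ φ) = min(1.00, 0.62) = 0.62
((χ → χ) ∧ (ψ ∧ φ)) ∧ φ = min(0.62, 0.65) = 0.62
~(((χ → χ) ∧ (ψ ∧ φ)) ∧ φ) = 1 − 0.62 = 0.38
~((~φ → χ) → (0 ∧ φ)) → ~(((χ → χ) ∧ (ψ ∧ φ)) ∧ φ) = min(1, 1 − 1.00 + 0.38) = min(1, 0.38) = 0.38
~(~((~φ → χ) → (0 ∧ φ)) → ~(((χ → χ) ∧ (ψ ∧ φ)) ∧ φ)) = 1 − 0.38 = 0.62

0.62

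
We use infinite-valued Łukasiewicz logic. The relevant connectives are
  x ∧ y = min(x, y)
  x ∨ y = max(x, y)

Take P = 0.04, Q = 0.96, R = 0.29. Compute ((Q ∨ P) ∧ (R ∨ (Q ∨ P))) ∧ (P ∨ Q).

Q ∨ P = max(0.96, 0.04) = 0.96
R ∨ (Q ∨ P) = max(0.29, 0.96) = 0.96
(Q ∨ P) ∧ (R ∨ (Q ∨ P)) = min(0.96, 0.96) = 0.96
P ∨ Q = max(0.04, 0.96) = 0.96
((Q ∨ P) ∧ (R ∨ (Q ∨ P))) ∧ (P ∨ Q) = min(0.96, 0.96) = 0.96

0.96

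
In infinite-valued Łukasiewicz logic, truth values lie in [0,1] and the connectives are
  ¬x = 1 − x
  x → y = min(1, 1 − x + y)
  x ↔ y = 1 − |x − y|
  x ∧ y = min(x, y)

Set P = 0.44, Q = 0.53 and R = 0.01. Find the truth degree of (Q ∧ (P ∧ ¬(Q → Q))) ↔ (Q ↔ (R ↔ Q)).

Q → Q = min(1, 1 − 0.53 + 0.53) = min(1, 1.00) = 1.00
¬(Q → Q) = 1 − 1.00 = 0.00
P ∧ ¬(Q → Q) = min(0.44, 0.00) = 0.00
Q ∧ (P ∧ ¬(Q → Q)) = min(0.53, 0.00) = 0.00
R ↔ Q = 1 − |0.01 − 0.53| = 1 − 0.52 = 0.48
Q ↔ (R ↔ Q) = 1 − |0.53 − 0.48| = 1 − 0.05 = 0.95
(Q ∧ (P ∧ ¬(Q → Q))) ↔ (Q ↔ (R ↔ Q)) = 1 − |0.00 − 0.95| = 1 − 0.95 = 0.05

0.05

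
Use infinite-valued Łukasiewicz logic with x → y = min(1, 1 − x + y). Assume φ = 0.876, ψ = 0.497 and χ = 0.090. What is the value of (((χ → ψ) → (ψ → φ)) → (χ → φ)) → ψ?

0.497

χ → ψ = min(1, 1 − 0.090 + 0.497) = min(1, 1.407) = 1.000
ψ → φ = min(1, 1 − 0.497 + 0.876) = min(1, 1.379) = 1.000
(χ → ψ) → (ψ → φ) = min(1, 1 − 1.000 + 1.000) = min(1, 1.000) = 1.000
χ → φ = min(1, 1 − 0.090 + 0.876) = min(1, 1.786) = 1.000
((χ → ψ) → (ψ → φ)) → (χ → φ) = min(1, 1 − 1.000 + 1.000) = min(1, 1.000) = 1.000
(((χ → ψ) → (ψ → φ)) → (χ → φ)) → ψ = min(1, 1 − 1.000 + 0.497) = min(1, 0.497) = 0.497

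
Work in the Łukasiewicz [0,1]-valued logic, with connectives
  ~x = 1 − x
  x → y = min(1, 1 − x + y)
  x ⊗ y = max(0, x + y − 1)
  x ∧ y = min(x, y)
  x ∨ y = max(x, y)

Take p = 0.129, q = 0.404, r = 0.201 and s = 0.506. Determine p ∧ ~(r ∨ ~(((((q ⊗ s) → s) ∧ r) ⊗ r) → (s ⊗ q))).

q ⊗ s = max(0, 0.404 + 0.506 − 1) = max(0, -0.090) = 0.000
(q ⊗ s) → s = min(1, 1 − 0.000 + 0.506) = min(1, 1.506) = 1.000
((q ⊗ s) → s) ∧ r = min(1.000, 0.201) = 0.201
(((q ⊗ s) → s) ∧ r) ⊗ r = max(0, 0.201 + 0.201 − 1) = max(0, -0.598) = 0.000
s ⊗ q = max(0, 0.506 + 0.404 − 1) = max(0, -0.090) = 0.000
((((q ⊗ s) → s) ∧ r) ⊗ r) → (s ⊗ q) = min(1, 1 − 0.000 + 0.000) = min(1, 1.000) = 1.000
~(((((q ⊗ s) → s) ∧ r) ⊗ r) → (s ⊗ q)) = 1 − 1.000 = 0.000
r ∨ ~(((((q ⊗ s) → s) ∧ r) ⊗ r) → (s ⊗ q)) = max(0.201, 0.000) = 0.201
~(r ∨ ~(((((q ⊗ s) → s) ∧ r) ⊗ r) → (s ⊗ q))) = 1 − 0.201 = 0.799
p ∧ ~(r ∨ ~(((((q ⊗ s) → s) ∧ r) ⊗ r) → (s ⊗ q))) = min(0.129, 0.799) = 0.129

0.129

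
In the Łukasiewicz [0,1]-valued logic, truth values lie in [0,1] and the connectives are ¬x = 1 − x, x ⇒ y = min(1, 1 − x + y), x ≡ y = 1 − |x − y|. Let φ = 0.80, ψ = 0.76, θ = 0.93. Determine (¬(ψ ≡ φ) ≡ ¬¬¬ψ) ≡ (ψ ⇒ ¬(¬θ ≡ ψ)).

ψ ≡ φ = 1 − |0.76 − 0.80| = 1 − 0.04 = 0.96
¬(ψ ≡ φ) = 1 − 0.96 = 0.04
¬ψ = 1 − 0.76 = 0.24
¬¬ψ = 1 − 0.24 = 0.76
¬¬¬ψ = 1 − 0.76 = 0.24
¬(ψ ≡ φ) ≡ ¬¬¬ψ = 1 − |0.04 − 0.24| = 1 − 0.20 = 0.80
¬θ = 1 − 0.93 = 0.07
¬θ ≡ ψ = 1 − |0.07 − 0.76| = 1 − 0.69 = 0.31
¬(¬θ ≡ ψ) = 1 − 0.31 = 0.69
ψ ⇒ ¬(¬θ ≡ ψ) = min(1, 1 − 0.76 + 0.69) = min(1, 0.93) = 0.93
(¬(ψ ≡ φ) ≡ ¬¬¬ψ) ≡ (ψ ⇒ ¬(¬θ ≡ ψ)) = 1 − |0.80 − 0.93| = 1 − 0.13 = 0.87

0.87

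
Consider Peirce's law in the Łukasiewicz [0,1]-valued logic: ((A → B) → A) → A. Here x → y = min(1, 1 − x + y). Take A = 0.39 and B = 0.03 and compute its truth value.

A → B = min(1, 1 − 0.39 + 0.03) = min(1, 0.64) = 0.64
(A → B) → A = min(1, 1 − 0.64 + 0.39) = min(1, 0.75) = 0.75
((A → B) → A) → A = min(1, 1 − 0.75 + 0.39) = min(1, 0.64) = 0.64
(The value 0.64 < 1 shows this instance is not satisfied; not a Ł∞-tautology in general.)

0.64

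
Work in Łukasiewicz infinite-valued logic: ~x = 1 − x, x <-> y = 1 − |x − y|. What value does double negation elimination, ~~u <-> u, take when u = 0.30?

~u = 1 − 0.30 = 0.70
~~u = 1 − 0.70 = 0.30
~~u <-> u = 1 − |0.30 − 0.30| = 1 − 0.00 = 1.00
(As expected: always 1 in Ł∞ since negation is involutive.)

1.00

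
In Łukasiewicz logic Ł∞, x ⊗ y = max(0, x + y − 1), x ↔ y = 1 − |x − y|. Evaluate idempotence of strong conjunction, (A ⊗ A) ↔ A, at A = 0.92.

0.92

A ⊗ A = max(0, 0.92 + 0.92 − 1) = max(0, 0.84) = 0.84
(A ⊗ A) ↔ A = 1 − |0.84 − 0.92| = 1 − 0.08 = 0.92
(The value 0.92 < 1 shows this instance is not satisfied; fails in Ł∞ since a ⊗ a = max(0, 2a−1) ≠ a in general.)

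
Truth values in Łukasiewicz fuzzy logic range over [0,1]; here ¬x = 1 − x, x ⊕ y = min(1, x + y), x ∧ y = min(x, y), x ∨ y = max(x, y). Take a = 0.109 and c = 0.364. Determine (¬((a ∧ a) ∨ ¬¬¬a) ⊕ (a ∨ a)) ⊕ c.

a ∧ a = min(0.109, 0.109) = 0.109
¬a = 1 − 0.109 = 0.891
¬¬a = 1 − 0.891 = 0.109
¬¬¬a = 1 − 0.109 = 0.891
(a ∧ a) ∨ ¬¬¬a = max(0.109, 0.891) = 0.891
¬((a ∧ a) ∨ ¬¬¬a) = 1 − 0.891 = 0.109
a ∨ a = max(0.109, 0.109) = 0.109
¬((a ∧ a) ∨ ¬¬¬a) ⊕ (a ∨ a) = min(1, 0.109 + 0.109) = min(1, 0.218) = 0.218
(¬((a ∧ a) ∨ ¬¬¬a) ⊕ (a ∨ a)) ⊕ c = min(1, 0.218 + 0.364) = min(1, 0.582) = 0.582

0.582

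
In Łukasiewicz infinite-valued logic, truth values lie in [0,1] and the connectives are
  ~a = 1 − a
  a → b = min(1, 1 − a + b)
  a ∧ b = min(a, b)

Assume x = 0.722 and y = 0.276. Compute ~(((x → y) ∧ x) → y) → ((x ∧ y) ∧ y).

0.998

x → y = min(1, 1 − 0.722 + 0.276) = min(1, 0.554) = 0.554
(x → y) ∧ x = min(0.554, 0.722) = 0.554
((x → y) ∧ x) → y = min(1, 1 − 0.554 + 0.276) = min(1, 0.722) = 0.722
~(((x → y) ∧ x) → y) = 1 − 0.722 = 0.278
x ∧ y = min(0.722, 0.276) = 0.276
(x ∧ y) ∧ y = min(0.276, 0.276) = 0.276
~(((x → y) ∧ x) → y) → ((x ∧ y) ∧ y) = min(1, 1 − 0.278 + 0.276) = min(1, 0.998) = 0.998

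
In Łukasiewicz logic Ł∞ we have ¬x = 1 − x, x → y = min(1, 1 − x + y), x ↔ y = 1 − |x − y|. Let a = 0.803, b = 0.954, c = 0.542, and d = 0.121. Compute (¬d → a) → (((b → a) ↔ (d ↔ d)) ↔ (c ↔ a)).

¬d = 1 − 0.121 = 0.879
¬d → a = min(1, 1 − 0.879 + 0.803) = min(1, 0.924) = 0.924
b → a = min(1, 1 − 0.954 + 0.803) = min(1, 0.849) = 0.849
d ↔ d = 1 − |0.121 − 0.121| = 1 − 0.000 = 1.000
(b → a) ↔ (d ↔ d) = 1 − |0.849 − 1.000| = 1 − 0.151 = 0.849
c ↔ a = 1 − |0.542 − 0.803| = 1 − 0.261 = 0.739
((b → a) ↔ (d ↔ d)) ↔ (c ↔ a) = 1 − |0.849 − 0.739| = 1 − 0.110 = 0.890
(¬d → a) → (((b → a) ↔ (d ↔ d)) ↔ (c ↔ a)) = min(1, 1 − 0.924 + 0.890) = min(1, 0.966) = 0.966

0.966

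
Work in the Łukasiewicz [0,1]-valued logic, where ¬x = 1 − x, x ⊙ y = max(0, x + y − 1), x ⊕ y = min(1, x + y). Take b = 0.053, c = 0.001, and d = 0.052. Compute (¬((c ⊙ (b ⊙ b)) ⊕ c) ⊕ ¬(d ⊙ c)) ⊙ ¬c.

b ⊙ b = max(0, 0.053 + 0.053 − 1) = max(0, -0.894) = 0.000
c ⊙ (b ⊙ b) = max(0, 0.001 + 0.000 − 1) = max(0, -0.999) = 0.000
(c ⊙ (b ⊙ b)) ⊕ c = min(1, 0.000 + 0.001) = min(1, 0.001) = 0.001
¬((c ⊙ (b ⊙ b)) ⊕ c) = 1 − 0.001 = 0.999
d ⊙ c = max(0, 0.052 + 0.001 − 1) = max(0, -0.947) = 0.000
¬(d ⊙ c) = 1 − 0.000 = 1.000
¬((c ⊙ (b ⊙ b)) ⊕ c) ⊕ ¬(d ⊙ c) = min(1, 0.999 + 1.000) = min(1, 1.999) = 1.000
¬c = 1 − 0.001 = 0.999
(¬((c ⊙ (b ⊙ b)) ⊕ c) ⊕ ¬(d ⊙ c)) ⊙ ¬c = max(0, 1.000 + 0.999 − 1) = max(0, 0.999) = 0.999

0.999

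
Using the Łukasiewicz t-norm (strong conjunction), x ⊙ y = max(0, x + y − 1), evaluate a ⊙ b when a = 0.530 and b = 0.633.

a ⊙ b = max(0, 0.530 + 0.633 − 1) = max(0, 0.163) = 0.163
For comparison, the Gödel (minimum) t-norm min(x, y) would give 0.530.

0.163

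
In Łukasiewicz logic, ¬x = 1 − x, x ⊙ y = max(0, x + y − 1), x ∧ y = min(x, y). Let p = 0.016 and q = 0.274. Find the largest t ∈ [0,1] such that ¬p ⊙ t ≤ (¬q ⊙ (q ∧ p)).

0.016

¬p = 1 − 0.016 = 0.984
So the left factor is ¬p = 0.984.
¬q = 1 − 0.274 = 0.726
q ∧ p = min(0.274, 0.016) = 0.016
¬q ⊙ (q ∧ p) = max(0, 0.726 + 0.016 − 1) = max(0, -0.258) = 0.000
So the right-hand bound is ¬q ⊙ (q ∧ p) = 0.000.
The residuum of the Łukasiewicz t-norm gives the supremum: min(1, 1 − 0.984 + 0.000).
1 − 0.984 + 0.000 = 0.016, so t = min(1, 0.016) = 0.016.
Check: 0.984 ⊙ 0.016 = max(0, 0.000) = 0.000 ≤ 0.000.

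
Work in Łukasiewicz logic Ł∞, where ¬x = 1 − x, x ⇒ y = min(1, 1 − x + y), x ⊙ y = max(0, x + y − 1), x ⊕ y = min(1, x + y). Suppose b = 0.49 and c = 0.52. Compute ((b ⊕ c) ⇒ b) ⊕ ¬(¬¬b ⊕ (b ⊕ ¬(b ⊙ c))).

b ⊕ c = min(1, 0.49 + 0.52) = min(1, 1.01) = 1.00
(b ⊕ c) ⇒ b = min(1, 1 − 1.00 + 0.49) = min(1, 0.49) = 0.49
¬b = 1 − 0.49 = 0.51
¬¬b = 1 − 0.51 = 0.49
b ⊙ c = max(0, 0.49 + 0.52 − 1) = max(0, 0.01) = 0.01
¬(b ⊙ c) = 1 − 0.01 = 0.99
b ⊕ ¬(b ⊙ c) = min(1, 0.49 + 0.99) = min(1, 1.48) = 1.00
¬¬b ⊕ (b ⊕ ¬(b ⊙ c)) = min(1, 0.49 + 1.00) = min(1, 1.49) = 1.00
¬(¬¬b ⊕ (b ⊕ ¬(b ⊙ c))) = 1 − 1.00 = 0.00
((b ⊕ c) ⇒ b) ⊕ ¬(¬¬b ⊕ (b ⊕ ¬(b ⊙ c))) = min(1, 0.49 + 0.00) = min(1, 0.49) = 0.49

0.49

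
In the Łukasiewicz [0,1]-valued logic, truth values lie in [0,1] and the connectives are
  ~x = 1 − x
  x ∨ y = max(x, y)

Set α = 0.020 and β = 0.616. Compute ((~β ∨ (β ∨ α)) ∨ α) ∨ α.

0.616

~β = 1 − 0.616 = 0.384
β ∨ α = max(0.616, 0.020) = 0.616
~β ∨ (β ∨ α) = max(0.384, 0.616) = 0.616
(~β ∨ (β ∨ α)) ∨ α = max(0.616, 0.020) = 0.616
((~β ∨ (β ∨ α)) ∨ α) ∨ α = max(0.616, 0.020) = 0.616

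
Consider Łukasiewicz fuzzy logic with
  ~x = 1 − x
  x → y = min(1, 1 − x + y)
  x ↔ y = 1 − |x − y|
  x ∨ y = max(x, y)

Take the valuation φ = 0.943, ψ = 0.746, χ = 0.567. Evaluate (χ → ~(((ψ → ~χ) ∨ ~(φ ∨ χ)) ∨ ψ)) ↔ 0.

0.313

~χ = 1 − 0.567 = 0.433
ψ → ~χ = min(1, 1 − 0.746 + 0.433) = min(1, 0.687) = 0.687
φ ∨ χ = max(0.943, 0.567) = 0.943
~(φ ∨ χ) = 1 − 0.943 = 0.057
(ψ → ~χ) ∨ ~(φ ∨ χ) = max(0.687, 0.057) = 0.687
((ψ → ~χ) ∨ ~(φ ∨ χ)) ∨ ψ = max(0.687, 0.746) = 0.746
~(((ψ → ~χ) ∨ ~(φ ∨ χ)) ∨ ψ) = 1 − 0.746 = 0.254
χ → ~(((ψ → ~χ) ∨ ~(φ ∨ χ)) ∨ ψ) = min(1, 1 − 0.567 + 0.254) = min(1, 0.687) = 0.687
(χ → ~(((ψ → ~χ) ∨ ~(φ ∨ χ)) ∨ ψ)) ↔ 0 = 1 − |0.687 − 0.000| = 1 − 0.687 = 0.313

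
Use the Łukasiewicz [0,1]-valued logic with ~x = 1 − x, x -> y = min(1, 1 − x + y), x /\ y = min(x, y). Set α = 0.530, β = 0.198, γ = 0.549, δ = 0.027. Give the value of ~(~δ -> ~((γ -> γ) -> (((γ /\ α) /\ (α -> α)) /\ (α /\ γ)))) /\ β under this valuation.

~δ = 1 − 0.027 = 0.973
γ -> γ = min(1, 1 − 0.549 + 0.549) = min(1, 1.000) = 1.000
γ /\ α = min(0.549, 0.530) = 0.530
α -> α = min(1, 1 − 0.530 + 0.530) = min(1, 1.000) = 1.000
(γ /\ α) /\ (α -> α) = min(0.530, 1.000) = 0.530
α /\ γ = min(0.530, 0.549) = 0.530
((γ /\ α) /\ (α -> α)) /\ (α /\ γ) = min(0.530, 0.530) = 0.530
(γ -> γ) -> (((γ /\ α) /\ (α -> α)) /\ (α /\ γ)) = min(1, 1 − 1.000 + 0.530) = min(1, 0.530) = 0.530
~((γ -> γ) -> (((γ /\ α) /\ (α -> α)) /\ (α /\ γ))) = 1 − 0.530 = 0.470
~δ -> ~((γ -> γ) -> (((γ /\ α) /\ (α -> α)) /\ (α /\ γ))) = min(1, 1 − 0.973 + 0.470) = min(1, 0.497) = 0.497
~(~δ -> ~((γ -> γ) -> (((γ /\ α) /\ (α -> α)) /\ (α /\ γ)))) = 1 − 0.497 = 0.503
~(~δ -> ~((γ -> γ) -> (((γ /\ α) /\ (α -> α)) /\ (α /\ γ)))) /\ β = min(0.503, 0.198) = 0.198

0.198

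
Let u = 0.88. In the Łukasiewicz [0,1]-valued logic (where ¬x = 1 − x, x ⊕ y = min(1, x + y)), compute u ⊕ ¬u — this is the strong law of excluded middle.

1.00

¬u = 1 − 0.88 = 0.12
u ⊕ ¬u = min(1, 0.88 + 0.12) = min(1, 1.00) = 1.00
(As expected: always 1 in Ł∞ since a ⊕ (1−a) = 1.)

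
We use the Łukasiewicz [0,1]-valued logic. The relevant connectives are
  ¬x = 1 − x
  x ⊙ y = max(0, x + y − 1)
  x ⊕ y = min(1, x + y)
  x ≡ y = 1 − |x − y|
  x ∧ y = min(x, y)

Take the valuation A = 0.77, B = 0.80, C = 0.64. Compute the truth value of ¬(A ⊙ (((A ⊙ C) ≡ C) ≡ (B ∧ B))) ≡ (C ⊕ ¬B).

0.42

A ⊙ C = max(0, 0.77 + 0.64 − 1) = max(0, 0.41) = 0.41
(A ⊙ C) ≡ C = 1 − |0.41 − 0.64| = 1 − 0.23 = 0.77
B ∧ B = min(0.80, 0.80) = 0.80
((A ⊙ C) ≡ C) ≡ (B ∧ B) = 1 − |0.77 − 0.80| = 1 − 0.03 = 0.97
A ⊙ (((A ⊙ C) ≡ C) ≡ (B ∧ B)) = max(0, 0.77 + 0.97 − 1) = max(0, 0.74) = 0.74
¬(A ⊙ (((A ⊙ C) ≡ C) ≡ (B ∧ B))) = 1 − 0.74 = 0.26
¬B = 1 − 0.80 = 0.20
C ⊕ ¬B = min(1, 0.64 + 0.20) = min(1, 0.84) = 0.84
¬(A ⊙ (((A ⊙ C) ≡ C) ≡ (B ∧ B))) ≡ (C ⊕ ¬B) = 1 − |0.26 − 0.84| = 1 − 0.58 = 0.42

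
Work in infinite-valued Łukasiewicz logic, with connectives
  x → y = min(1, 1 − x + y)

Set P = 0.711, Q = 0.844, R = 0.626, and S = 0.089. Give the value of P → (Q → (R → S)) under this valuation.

R → S = min(1, 1 − 0.626 + 0.089) = min(1, 0.463) = 0.463
Q → (R → S) = min(1, 1 − 0.844 + 0.463) = min(1, 0.619) = 0.619
P → (Q → (R → S)) = min(1, 1 − 0.711 + 0.619) = min(1, 0.908) = 0.908

0.908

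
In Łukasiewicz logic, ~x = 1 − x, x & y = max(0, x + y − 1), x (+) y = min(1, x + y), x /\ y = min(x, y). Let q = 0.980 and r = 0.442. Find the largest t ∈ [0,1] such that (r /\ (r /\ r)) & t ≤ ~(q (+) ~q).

0.558

r /\ r = min(0.442, 0.442) = 0.442
r /\ (r /\ r) = min(0.442, 0.442) = 0.442
So the left factor is r /\ (r /\ r) = 0.442.
~q = 1 − 0.980 = 0.020
q (+) ~q = min(1, 0.980 + 0.020) = min(1, 1.000) = 1.000
~(q (+) ~q) = 1 − 1.000 = 0.000
So the right-hand bound is ~(q (+) ~q) = 0.000.
The residuum of the Łukasiewicz t-norm gives the supremum: min(1, 1 − 0.442 + 0.000).
1 − 0.442 + 0.000 = 0.558, so t = min(1, 0.558) = 0.558.
Check: 0.442 & 0.558 = max(0, 0.000) = 0.000 ≤ 0.000.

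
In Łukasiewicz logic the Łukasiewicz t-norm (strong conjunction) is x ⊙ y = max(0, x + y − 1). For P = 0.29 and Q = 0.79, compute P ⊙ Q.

0.08

P ⊙ Q = max(0, 0.29 + 0.79 − 1) = max(0, 0.08) = 0.08
For comparison, the Gödel (minimum) t-norm min(x, y) would give 0.29.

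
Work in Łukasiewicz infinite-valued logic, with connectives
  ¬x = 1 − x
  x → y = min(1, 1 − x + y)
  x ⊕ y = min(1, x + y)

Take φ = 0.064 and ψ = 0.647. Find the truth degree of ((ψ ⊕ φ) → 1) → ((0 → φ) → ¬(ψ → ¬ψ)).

ψ ⊕ φ = min(1, 0.647 + 0.064) = min(1, 0.711) = 0.711
(ψ ⊕ φ) → 1 = min(1, 1 − 0.711 + 1.000) = min(1, 1.289) = 1.000
0 → φ = min(1, 1 − 0.000 + 0.064) = min(1, 1.064) = 1.000
¬ψ = 1 − 0.647 = 0.353
ψ → ¬ψ = min(1, 1 − 0.647 + 0.353) = min(1, 0.706) = 0.706
¬(ψ → ¬ψ) = 1 − 0.706 = 0.294
(0 → φ) → ¬(ψ → ¬ψ) = min(1, 1 − 1.000 + 0.294) = min(1, 0.294) = 0.294
((ψ ⊕ φ) → 1) → ((0 → φ) → ¬(ψ → ¬ψ)) = min(1, 1 − 1.000 + 0.294) = min(1, 0.294) = 0.294

0.294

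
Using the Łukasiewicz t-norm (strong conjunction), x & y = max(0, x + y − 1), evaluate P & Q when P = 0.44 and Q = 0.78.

P & Q = max(0, 0.44 + 0.78 − 1) = max(0, 0.22) = 0.22
For comparison, the Gödel (minimum) t-norm min(x, y) would give 0.44.

0.22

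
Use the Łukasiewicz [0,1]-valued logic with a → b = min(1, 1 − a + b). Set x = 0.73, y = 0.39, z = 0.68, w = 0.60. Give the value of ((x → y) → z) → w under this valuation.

0.60

x → y = min(1, 1 − 0.73 + 0.39) = min(1, 0.66) = 0.66
(x → y) → z = min(1, 1 − 0.66 + 0.68) = min(1, 1.02) = 1.00
((x → y) → z) → w = min(1, 1 − 1.00 + 0.60) = min(1, 0.60) = 0.60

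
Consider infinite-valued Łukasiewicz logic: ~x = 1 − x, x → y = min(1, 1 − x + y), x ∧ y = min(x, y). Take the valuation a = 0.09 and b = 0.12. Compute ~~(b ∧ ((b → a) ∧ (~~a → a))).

b → a = min(1, 1 − 0.12 + 0.09) = min(1, 0.97) = 0.97
~a = 1 − 0.09 = 0.91
~~a = 1 − 0.91 = 0.09
~~a → a = min(1, 1 − 0.09 + 0.09) = min(1, 1.00) = 1.00
(b → a) ∧ (~~a → a) = min(0.97, 1.00) = 0.97
b ∧ ((b → a) ∧ (~~a → a)) = min(0.12, 0.97) = 0.12
~(b ∧ ((b → a) ∧ (~~a → a))) = 1 − 0.12 = 0.88
~~(b ∧ ((b → a) ∧ (~~a → a))) = 1 − 0.88 = 0.12

0.12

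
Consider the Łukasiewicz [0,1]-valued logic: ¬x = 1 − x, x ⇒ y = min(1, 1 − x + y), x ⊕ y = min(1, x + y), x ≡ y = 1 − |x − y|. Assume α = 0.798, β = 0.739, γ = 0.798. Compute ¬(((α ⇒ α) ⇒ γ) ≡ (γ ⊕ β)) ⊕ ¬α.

α ⇒ α = min(1, 1 − 0.798 + 0.798) = min(1, 1.000) = 1.000
(α ⇒ α) ⇒ γ = min(1, 1 − 1.000 + 0.798) = min(1, 0.798) = 0.798
γ ⊕ β = min(1, 0.798 + 0.739) = min(1, 1.537) = 1.000
((α ⇒ α) ⇒ γ) ≡ (γ ⊕ β) = 1 − |0.798 − 1.000| = 1 − 0.202 = 0.798
¬(((α ⇒ α) ⇒ γ) ≡ (γ ⊕ β)) = 1 − 0.798 = 0.202
¬α = 1 − 0.798 = 0.202
¬(((α ⇒ α) ⇒ γ) ≡ (γ ⊕ β)) ⊕ ¬α = min(1, 0.202 + 0.202) = min(1, 0.404) = 0.404

0.404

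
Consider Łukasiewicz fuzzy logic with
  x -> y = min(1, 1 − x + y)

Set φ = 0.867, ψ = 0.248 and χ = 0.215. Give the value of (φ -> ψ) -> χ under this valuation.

0.834

φ -> ψ = min(1, 1 − 0.867 + 0.248) = min(1, 0.381) = 0.381
(φ -> ψ) -> χ = min(1, 1 − 0.381 + 0.215) = min(1, 0.834) = 0.834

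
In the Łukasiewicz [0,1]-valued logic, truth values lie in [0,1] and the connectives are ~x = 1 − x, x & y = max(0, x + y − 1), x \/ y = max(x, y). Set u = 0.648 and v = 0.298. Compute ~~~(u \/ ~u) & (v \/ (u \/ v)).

0.000

~u = 1 − 0.648 = 0.352
u \/ ~u = max(0.648, 0.352) = 0.648
~(u \/ ~u) = 1 − 0.648 = 0.352
~~(u \/ ~u) = 1 − 0.352 = 0.648
~~~(u \/ ~u) = 1 − 0.648 = 0.352
u \/ v = max(0.648, 0.298) = 0.648
v \/ (u \/ v) = max(0.298, 0.648) = 0.648
~~~(u \/ ~u) & (v \/ (u \/ v)) = max(0, 0.352 + 0.648 − 1) = max(0, 0.000) = 0.000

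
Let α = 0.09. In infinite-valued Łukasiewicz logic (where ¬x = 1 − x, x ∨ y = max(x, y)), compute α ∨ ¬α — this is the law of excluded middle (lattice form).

¬α = 1 − 0.09 = 0.91
α ∨ ¬α = max(0.09, 0.91) = 0.91
(The value 0.91 < 1 shows this instance is not satisfied; not a Ł∞-tautology — its value is max(a, 1−a).)

0.91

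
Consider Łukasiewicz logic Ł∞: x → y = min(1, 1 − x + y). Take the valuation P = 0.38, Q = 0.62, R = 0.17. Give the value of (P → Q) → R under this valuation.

P → Q = min(1, 1 − 0.38 + 0.62) = min(1, 1.24) = 1.00
(P → Q) → R = min(1, 1 − 1.00 + 0.17) = min(1, 0.17) = 0.17

0.17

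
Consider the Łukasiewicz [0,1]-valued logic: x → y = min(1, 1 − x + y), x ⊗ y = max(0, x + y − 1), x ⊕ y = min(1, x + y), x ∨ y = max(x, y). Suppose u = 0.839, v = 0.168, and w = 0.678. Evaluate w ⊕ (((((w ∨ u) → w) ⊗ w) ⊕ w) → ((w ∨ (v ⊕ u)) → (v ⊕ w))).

1.000

w ∨ u = max(0.678, 0.839) = 0.839
(w ∨ u) → w = min(1, 1 − 0.839 + 0.678) = min(1, 0.839) = 0.839
((w ∨ u) → w) ⊗ w = max(0, 0.839 + 0.678 − 1) = max(0, 0.517) = 0.517
(((w ∨ u) → w) ⊗ w) ⊕ w = min(1, 0.517 + 0.678) = min(1, 1.195) = 1.000
v ⊕ u = min(1, 0.168 + 0.839) = min(1, 1.007) = 1.000
w ∨ (v ⊕ u) = max(0.678, 1.000) = 1.000
v ⊕ w = min(1, 0.168 + 0.678) = min(1, 0.846) = 0.846
(w ∨ (v ⊕ u)) → (v ⊕ w) = min(1, 1 − 1.000 + 0.846) = min(1, 0.846) = 0.846
((((w ∨ u) → w) ⊗ w) ⊕ w) → ((w ∨ (v ⊕ u)) → (v ⊕ w)) = min(1, 1 − 1.000 + 0.846) = min(1, 0.846) = 0.846
w ⊕ (((((w ∨ u) → w) ⊗ w) ⊕ w) → ((w ∨ (v ⊕ u)) → (v ⊕ w))) = min(1, 0.678 + 0.846) = min(1, 1.524) = 1.000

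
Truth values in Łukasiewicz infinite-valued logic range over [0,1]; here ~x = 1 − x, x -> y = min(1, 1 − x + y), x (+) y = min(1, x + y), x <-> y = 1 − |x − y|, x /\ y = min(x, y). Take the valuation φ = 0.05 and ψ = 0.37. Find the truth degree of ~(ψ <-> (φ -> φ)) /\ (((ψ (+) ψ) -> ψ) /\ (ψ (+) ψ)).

0.63

φ -> φ = min(1, 1 − 0.05 + 0.05) = min(1, 1.00) = 1.00
ψ <-> (φ -> φ) = 1 − |0.37 − 1.00| = 1 − 0.63 = 0.37
~(ψ <-> (φ -> φ)) = 1 − 0.37 = 0.63
ψ (+) ψ = min(1, 0.37 + 0.37) = min(1, 0.74) = 0.74
(ψ (+) ψ) -> ψ = min(1, 1 − 0.74 + 0.37) = min(1, 0.63) = 0.63
((ψ (+) ψ) -> ψ) /\ (ψ (+) ψ) = min(0.63, 0.74) = 0.63
~(ψ <-> (φ -> φ)) /\ (((ψ (+) ψ) -> ψ) /\ (ψ (+) ψ)) = min(0.63, 0.63) = 0.63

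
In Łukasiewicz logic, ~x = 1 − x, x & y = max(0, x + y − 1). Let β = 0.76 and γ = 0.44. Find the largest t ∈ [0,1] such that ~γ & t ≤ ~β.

0.68

~γ = 1 − 0.44 = 0.56
So the left factor is ~γ = 0.56.
~β = 1 − 0.76 = 0.24
So the right-hand bound is ~β = 0.24.
The residuum of the Łukasiewicz t-norm gives the supremum: min(1, 1 − 0.56 + 0.24).
1 − 0.56 + 0.24 = 0.68, so t = min(1, 0.68) = 0.68.
Check: 0.56 & 0.68 = max(0, 0.24) = 0.24 ≤ 0.24.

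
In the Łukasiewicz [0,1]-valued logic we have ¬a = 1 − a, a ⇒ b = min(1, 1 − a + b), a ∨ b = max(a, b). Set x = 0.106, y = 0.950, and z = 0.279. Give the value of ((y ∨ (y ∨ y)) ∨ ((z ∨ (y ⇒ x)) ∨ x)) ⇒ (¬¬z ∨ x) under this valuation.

y ∨ y = max(0.950, 0.950) = 0.950
y ∨ (y ∨ y) = max(0.950, 0.950) = 0.950
y ⇒ x = min(1, 1 − 0.950 + 0.106) = min(1, 0.156) = 0.156
z ∨ (y ⇒ x) = max(0.279, 0.156) = 0.279
(z ∨ (y ⇒ x)) ∨ x = max(0.279, 0.106) = 0.279
(y ∨ (y ∨ y)) ∨ ((z ∨ (y ⇒ x)) ∨ x) = max(0.950, 0.279) = 0.950
¬z = 1 − 0.279 = 0.721
¬¬z = 1 − 0.721 = 0.279
¬¬z ∨ x = max(0.279, 0.106) = 0.279
((y ∨ (y ∨ y)) ∨ ((z ∨ (y ⇒ x)) ∨ x)) ⇒ (¬¬z ∨ x) = min(1, 1 − 0.950 + 0.279) = min(1, 0.329) = 0.329

0.329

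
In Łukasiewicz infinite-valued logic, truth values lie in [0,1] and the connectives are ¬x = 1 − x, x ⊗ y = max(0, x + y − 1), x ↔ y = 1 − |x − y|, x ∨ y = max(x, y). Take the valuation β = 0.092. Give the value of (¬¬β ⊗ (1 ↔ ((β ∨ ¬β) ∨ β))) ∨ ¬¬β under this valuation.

0.092

¬β = 1 − 0.092 = 0.908
¬¬β = 1 − 0.908 = 0.092
β ∨ ¬β = max(0.092, 0.908) = 0.908
(β ∨ ¬β) ∨ β = max(0.908, 0.092) = 0.908
1 ↔ ((β ∨ ¬β) ∨ β) = 1 − |1.000 − 0.908| = 1 − 0.092 = 0.908
¬¬β ⊗ (1 ↔ ((β ∨ ¬β) ∨ β)) = max(0, 0.092 + 0.908 − 1) = max(0, 0.000) = 0.000
(¬¬β ⊗ (1 ↔ ((β ∨ ¬β) ∨ β))) ∨ ¬¬β = max(0.000, 0.092) = 0.092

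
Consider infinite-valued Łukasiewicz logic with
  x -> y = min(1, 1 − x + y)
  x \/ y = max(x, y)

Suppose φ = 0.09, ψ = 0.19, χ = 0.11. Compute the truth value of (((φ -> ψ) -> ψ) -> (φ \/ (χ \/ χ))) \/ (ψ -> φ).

φ -> ψ = min(1, 1 − 0.09 + 0.19) = min(1, 1.10) = 1.00
(φ -> ψ) -> ψ = min(1, 1 − 1.00 + 0.19) = min(1, 0.19) = 0.19
χ \/ χ = max(0.11, 0.11) = 0.11
φ \/ (χ \/ χ) = max(0.09, 0.11) = 0.11
((φ -> ψ) -> ψ) -> (φ \/ (χ \/ χ)) = min(1, 1 − 0.19 + 0.11) = min(1, 0.92) = 0.92
ψ -> φ = min(1, 1 − 0.19 + 0.09) = min(1, 0.90) = 0.90
(((φ -> ψ) -> ψ) -> (φ \/ (χ \/ χ))) \/ (ψ -> φ) = max(0.92, 0.90) = 0.92

0.92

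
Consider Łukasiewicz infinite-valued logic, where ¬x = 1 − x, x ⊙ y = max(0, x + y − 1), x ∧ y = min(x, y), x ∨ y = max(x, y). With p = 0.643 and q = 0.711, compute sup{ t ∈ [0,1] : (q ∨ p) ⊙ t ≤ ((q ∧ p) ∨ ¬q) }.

0.932

q ∨ p = max(0.711, 0.643) = 0.711
So the left factor is q ∨ p = 0.711.
q ∧ p = min(0.711, 0.643) = 0.643
¬q = 1 − 0.711 = 0.289
(q ∧ p) ∨ ¬q = max(0.643, 0.289) = 0.643
So the right-hand bound is (q ∧ p) ∨ ¬q = 0.643.
The residuum of the Łukasiewicz t-norm gives the supremum: min(1, 1 − 0.711 + 0.643).
1 − 0.711 + 0.643 = 0.932, so t = min(1, 0.932) = 0.932.
Check: 0.711 ⊙ 0.932 = max(0, 0.643) = 0.643 ≤ 0.643.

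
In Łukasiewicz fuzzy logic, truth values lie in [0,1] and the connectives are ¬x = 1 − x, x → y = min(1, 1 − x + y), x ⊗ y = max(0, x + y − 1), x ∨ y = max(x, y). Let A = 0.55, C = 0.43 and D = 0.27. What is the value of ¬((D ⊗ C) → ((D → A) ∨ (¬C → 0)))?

D ⊗ C = max(0, 0.27 + 0.43 − 1) = max(0, -0.30) = 0.00
D → A = min(1, 1 − 0.27 + 0.55) = min(1, 1.28) = 1.00
¬C = 1 − 0.43 = 0.57
¬C → 0 = min(1, 1 − 0.57 + 0.00) = min(1, 0.43) = 0.43
(D → A) ∨ (¬C → 0) = max(1.00, 0.43) = 1.00
(D ⊗ C) → ((D → A) ∨ (¬C → 0)) = min(1, 1 − 0.00 + 1.00) = min(1, 2.00) = 1.00
¬((D ⊗ C) → ((D → A) ∨ (¬C → 0))) = 1 − 1.00 = 0.00

0.00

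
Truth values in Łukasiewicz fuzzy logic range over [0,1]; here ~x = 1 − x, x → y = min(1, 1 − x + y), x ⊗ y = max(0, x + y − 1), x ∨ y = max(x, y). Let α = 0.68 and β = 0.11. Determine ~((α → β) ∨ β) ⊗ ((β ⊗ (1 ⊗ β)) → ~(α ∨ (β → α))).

α → β = min(1, 1 − 0.68 + 0.11) = min(1, 0.43) = 0.43
(α → β) ∨ β = max(0.43, 0.11) = 0.43
~((α → β) ∨ β) = 1 − 0.43 = 0.57
1 ⊗ β = max(0, 1.00 + 0.11 − 1) = max(0, 0.11) = 0.11
β ⊗ (1 ⊗ β) = max(0, 0.11 + 0.11 − 1) = max(0, -0.78) = 0.00
β → α = min(1, 1 − 0.11 + 0.68) = min(1, 1.57) = 1.00
α ∨ (β → α) = max(0.68, 1.00) = 1.00
~(α ∨ (β → α)) = 1 − 1.00 = 0.00
(β ⊗ (1 ⊗ β)) → ~(α ∨ (β → α)) = min(1, 1 − 0.00 + 0.00) = min(1, 1.00) = 1.00
~((α → β) ∨ β) ⊗ ((β ⊗ (1 ⊗ β)) → ~(α ∨ (β → α))) = max(0, 0.57 + 1.00 − 1) = max(0, 0.57) = 0.57

0.57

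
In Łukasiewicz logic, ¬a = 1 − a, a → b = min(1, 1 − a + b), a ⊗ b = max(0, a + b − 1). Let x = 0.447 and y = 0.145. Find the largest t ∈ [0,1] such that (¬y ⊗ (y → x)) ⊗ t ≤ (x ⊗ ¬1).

0.145

¬y = 1 − 0.145 = 0.855
y → x = min(1, 1 − 0.145 + 0.447) = min(1, 1.302) = 1.000
¬y ⊗ (y → x) = max(0, 0.855 + 1.000 − 1) = max(0, 0.855) = 0.855
So the left factor is ¬y ⊗ (y → x) = 0.855.
¬1 = 1 − 1.000 = 0.000
x ⊗ ¬1 = max(0, 0.447 + 0.000 − 1) = max(0, -0.553) = 0.000
So the right-hand bound is x ⊗ ¬1 = 0.000.
The residuum of the Łukasiewicz t-norm gives the supremum: min(1, 1 − 0.855 + 0.000).
1 − 0.855 + 0.000 = 0.145, so t = min(1, 0.145) = 0.145.
Check: 0.855 ⊗ 0.145 = max(0, 0.000) = 0.000 ≤ 0.000.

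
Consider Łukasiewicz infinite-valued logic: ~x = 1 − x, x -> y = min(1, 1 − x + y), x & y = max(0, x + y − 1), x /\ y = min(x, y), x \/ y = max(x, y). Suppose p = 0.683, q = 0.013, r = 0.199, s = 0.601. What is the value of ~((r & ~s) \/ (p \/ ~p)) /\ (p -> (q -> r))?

0.317

~s = 1 − 0.601 = 0.399
r & ~s = max(0, 0.199 + 0.399 − 1) = max(0, -0.402) = 0.000
~p = 1 − 0.683 = 0.317
p \/ ~p = max(0.683, 0.317) = 0.683
(r & ~s) \/ (p \/ ~p) = max(0.000, 0.683) = 0.683
~((r & ~s) \/ (p \/ ~p)) = 1 − 0.683 = 0.317
q -> r = min(1, 1 − 0.013 + 0.199) = min(1, 1.186) = 1.000
p -> (q -> r) = min(1, 1 − 0.683 + 1.000) = min(1, 1.317) = 1.000
~((r & ~s) \/ (p \/ ~p)) /\ (p -> (q -> r)) = min(0.317, 1.000) = 0.317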